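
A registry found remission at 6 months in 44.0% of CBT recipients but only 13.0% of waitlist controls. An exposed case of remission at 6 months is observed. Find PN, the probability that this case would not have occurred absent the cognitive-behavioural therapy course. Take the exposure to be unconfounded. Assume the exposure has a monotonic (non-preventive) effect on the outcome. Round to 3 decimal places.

PN ≈ 0.705

p₁ = 0.44, p₀ = 0.13.
Under exogeneity and monotonicity, PN = (p₁ − p₀) / p₁.
PN = (0.44 − 0.13) / 0.44 = 0.31 / 0.44 ≈ 0.7045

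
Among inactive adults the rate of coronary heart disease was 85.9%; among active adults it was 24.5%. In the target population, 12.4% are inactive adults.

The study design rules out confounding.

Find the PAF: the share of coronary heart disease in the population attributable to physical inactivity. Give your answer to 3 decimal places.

p₁ = 0.859, p₀ = 0.245.
Overall risk P(Y=1) = π·p₁ + (1−π)·p₀ = 0.124×0.859 + 0.876×0.245 = 0.32114.
Under exogeneity, PAF = [P(Y=1) − p₀] / P(Y=1).
PAF = (0.32114 − 0.245) / 0.32114 ≈ 0.2371

PAF ≈ 0.237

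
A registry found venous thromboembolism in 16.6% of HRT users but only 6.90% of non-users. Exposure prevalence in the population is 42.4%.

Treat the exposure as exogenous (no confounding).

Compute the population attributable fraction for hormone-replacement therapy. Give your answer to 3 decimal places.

PAF ≈ 0.373

p₁ = 0.166, p₀ = 0.069.
Overall risk P(Y=1) = π·p₁ + (1−π)·p₀ = 0.424×0.166 + 0.576×0.069 = 0.11013.
Under exogeneity, PAF = [P(Y=1) − p₀] / P(Y=1).
PAF = (0.11013 − 0.069) / 0.11013 ≈ 0.3735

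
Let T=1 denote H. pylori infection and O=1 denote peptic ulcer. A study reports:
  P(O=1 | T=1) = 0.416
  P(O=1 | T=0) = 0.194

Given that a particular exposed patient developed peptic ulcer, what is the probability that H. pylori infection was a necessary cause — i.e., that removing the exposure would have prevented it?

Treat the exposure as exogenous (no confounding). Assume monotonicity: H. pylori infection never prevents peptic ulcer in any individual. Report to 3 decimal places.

PN ≈ 0.534

Let p₁ = 0.416, p₀ = 0.194.
Under exogeneity and monotonicity, PN = (p₁ − p₀) / p₁.
PN = (0.416 − 0.194) / 0.416 = 0.222 / 0.416 ≈ 0.5337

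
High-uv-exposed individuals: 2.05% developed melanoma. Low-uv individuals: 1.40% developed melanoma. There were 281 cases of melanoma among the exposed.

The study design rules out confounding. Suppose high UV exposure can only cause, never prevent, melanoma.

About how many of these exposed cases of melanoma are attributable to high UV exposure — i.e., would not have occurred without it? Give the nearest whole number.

about 89 cases

p₁ = 0.0205, p₀ = 0.014.
PN = (p₁ − p₀)/p₁ = (0.0205 − 0.014) / 0.0205 ≈ 0.31707.
Attributable cases ≈ PN × (exposed cases) = 0.31707 × 281 ≈ 89.10.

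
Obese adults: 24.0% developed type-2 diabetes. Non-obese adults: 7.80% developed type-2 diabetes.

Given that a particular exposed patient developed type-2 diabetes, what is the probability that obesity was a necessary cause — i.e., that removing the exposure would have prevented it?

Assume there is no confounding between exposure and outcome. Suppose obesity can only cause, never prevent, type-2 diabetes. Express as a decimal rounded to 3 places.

p₁ = 0.24, p₀ = 0.078.
Under exogeneity and monotonicity, PN = (p₁ − p₀) / p₁.
PN = (0.24 − 0.078) / 0.24 = 0.162 / 0.24 ≈ 0.6750

PN ≈ 0.675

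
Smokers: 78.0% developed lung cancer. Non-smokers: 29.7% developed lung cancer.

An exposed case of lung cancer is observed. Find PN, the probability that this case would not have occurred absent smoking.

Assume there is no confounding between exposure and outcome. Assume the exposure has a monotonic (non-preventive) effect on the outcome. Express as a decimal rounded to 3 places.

p₁ = 0.78, p₀ = 0.297.
Under exogeneity and monotonicity, PN = (p₁ − p₀) / p₁.
PN = (0.78 − 0.297) / 0.78 = 0.483 / 0.78 ≈ 0.6192

PN ≈ 0.619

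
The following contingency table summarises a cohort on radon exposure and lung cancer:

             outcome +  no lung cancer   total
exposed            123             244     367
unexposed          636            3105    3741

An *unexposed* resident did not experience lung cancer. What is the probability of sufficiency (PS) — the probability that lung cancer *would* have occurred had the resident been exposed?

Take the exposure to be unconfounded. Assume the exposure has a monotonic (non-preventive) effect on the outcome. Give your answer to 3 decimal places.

p₁ = P(outcome | exposed) = 123/367 = 0.33515
p₀ = P(outcome | unexposed) = 636/3741 = 0.17001
Under exogeneity and monotonicity, PS = (p₁ − p₀)/(1 − p₀).
PS = (0.33515 − 0.17001) / 0.82999 ≈ 0.1990

PS ≈ 0.199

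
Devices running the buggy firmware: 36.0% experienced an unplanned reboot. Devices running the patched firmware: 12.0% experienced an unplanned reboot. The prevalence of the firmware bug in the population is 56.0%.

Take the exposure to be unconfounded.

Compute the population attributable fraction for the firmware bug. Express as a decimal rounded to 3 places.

PAF ≈ 0.528

p₁ = 0.36, p₀ = 0.12.
Overall risk P(Y=1) = π·p₁ + (1−π)·p₀ = 0.56×0.36 + 0.44×0.12 = 0.2544.
Under exogeneity, PAF = [P(Y=1) − p₀] / P(Y=1).
PAF = (0.2544 − 0.12) / 0.2544 ≈ 0.5283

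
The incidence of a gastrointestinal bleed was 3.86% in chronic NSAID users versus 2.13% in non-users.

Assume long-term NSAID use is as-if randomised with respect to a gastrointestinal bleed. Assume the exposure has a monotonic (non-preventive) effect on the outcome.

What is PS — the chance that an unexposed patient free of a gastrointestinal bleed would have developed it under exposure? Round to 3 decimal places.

p₁ = 0.0386, p₀ = 0.0213.
Under exogeneity and monotonicity, PS = (p₁ − p₀) / (1 − p₀).
PS = (0.0386 − 0.0213) / (1 − 0.0213) = 0.0173 / 0.9787 ≈ 0.0177

PS ≈ 0.018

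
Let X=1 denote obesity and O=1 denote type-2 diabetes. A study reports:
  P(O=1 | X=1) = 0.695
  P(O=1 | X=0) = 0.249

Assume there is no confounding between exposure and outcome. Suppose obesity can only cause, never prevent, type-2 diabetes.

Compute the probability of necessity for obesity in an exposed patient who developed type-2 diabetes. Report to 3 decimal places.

Let p₁ = 0.695, p₀ = 0.249.
Under exogeneity and monotonicity, PN = (p₁ − p₀) / p₁.
PN = (0.695 − 0.249) / 0.695 = 0.446 / 0.695 ≈ 0.6417

PN ≈ 0.642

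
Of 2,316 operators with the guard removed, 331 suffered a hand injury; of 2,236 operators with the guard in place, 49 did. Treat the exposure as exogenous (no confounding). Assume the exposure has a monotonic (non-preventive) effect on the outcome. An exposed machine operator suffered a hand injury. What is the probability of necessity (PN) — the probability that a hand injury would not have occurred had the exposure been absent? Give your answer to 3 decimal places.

p₁ = P(outcome | exposed) = 331/2316 = 0.14292
p₀ = P(outcome | unexposed) = 49/2236 = 0.021914
Under exogeneity and monotonicity, PN = (p₁ − p₀) / p₁.
PN = (0.14292 − 0.021914) / 0.14292 = 0.121 / 0.14292 ≈ 0.8467

PN ≈ 0.847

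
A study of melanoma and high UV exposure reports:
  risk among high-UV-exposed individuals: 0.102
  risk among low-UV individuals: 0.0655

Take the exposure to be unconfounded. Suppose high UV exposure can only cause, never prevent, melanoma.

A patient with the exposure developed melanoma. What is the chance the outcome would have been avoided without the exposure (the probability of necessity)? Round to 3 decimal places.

PN ≈ 0.358

Let p₁ = 0.102, p₀ = 0.0655.
Under exogeneity and monotonicity, PN = (p₁ − p₀) / p₁.
PN = (0.102 − 0.0655) / 0.102 = 0.0365 / 0.102 ≈ 0.3578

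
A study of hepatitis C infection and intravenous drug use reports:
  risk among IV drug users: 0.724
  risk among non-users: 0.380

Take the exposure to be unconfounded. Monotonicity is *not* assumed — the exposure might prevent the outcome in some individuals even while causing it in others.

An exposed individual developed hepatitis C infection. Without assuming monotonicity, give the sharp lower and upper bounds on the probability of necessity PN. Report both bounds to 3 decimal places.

0.475 ≤ PN ≤ 0.856

Let p₁ = 0.724, p₀ = 0.38.
Under exogeneity alone the bounds on PN are max{0,(p₁−p₀)/p₁} ≤ PN ≤ min{1,(1−p₀)/p₁}.
  lower = (p₁ − p₀)/p₁ = 0.344 / 0.724 ≈ 0.4751
  upper = min{1, (1 − p₀)/p₁} = 0.62 / 0.724 ≈ 0.8564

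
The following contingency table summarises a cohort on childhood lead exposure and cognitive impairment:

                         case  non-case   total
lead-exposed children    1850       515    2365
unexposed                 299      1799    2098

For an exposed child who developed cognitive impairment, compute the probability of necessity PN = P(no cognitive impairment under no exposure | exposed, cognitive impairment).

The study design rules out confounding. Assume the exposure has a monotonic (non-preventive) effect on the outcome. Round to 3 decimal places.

p₁ = P(outcome | exposed) = 1850/2365 = 0.78224
p₀ = P(outcome | unexposed) = 299/2098 = 0.14252
Under exogeneity and monotonicity, PN = (p₁ − p₀)/p₁.
PN = (0.78224 − 0.14252) / 0.78224 ≈ 0.8178

PN ≈ 0.818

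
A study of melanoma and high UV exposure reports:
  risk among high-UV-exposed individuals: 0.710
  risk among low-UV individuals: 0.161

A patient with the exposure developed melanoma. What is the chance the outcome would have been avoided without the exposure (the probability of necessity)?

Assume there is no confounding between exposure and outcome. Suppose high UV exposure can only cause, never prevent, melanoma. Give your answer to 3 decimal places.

Let p₁ = 0.71, p₀ = 0.161.
Under exogeneity and monotonicity, PN = (p₁ − p₀) / p₁.
PN = (0.71 − 0.161) / 0.71 = 0.549 / 0.71 ≈ 0.7732

PN ≈ 0.773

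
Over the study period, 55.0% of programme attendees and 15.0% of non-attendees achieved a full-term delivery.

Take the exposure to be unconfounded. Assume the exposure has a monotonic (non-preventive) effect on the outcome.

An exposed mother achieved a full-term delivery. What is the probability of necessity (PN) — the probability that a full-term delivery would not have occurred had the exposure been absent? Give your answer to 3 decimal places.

PN ≈ 0.727

p₁ = 0.55, p₀ = 0.15.
Under exogeneity and monotonicity, PN = (p₁ − p₀) / p₁.
PN = (0.55 − 0.15) / 0.55 = 0.4 / 0.55 ≈ 0.7273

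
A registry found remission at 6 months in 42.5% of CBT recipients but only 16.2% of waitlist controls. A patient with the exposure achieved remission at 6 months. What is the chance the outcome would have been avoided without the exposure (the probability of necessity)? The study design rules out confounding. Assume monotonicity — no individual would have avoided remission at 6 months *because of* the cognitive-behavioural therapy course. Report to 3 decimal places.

PN ≈ 0.619

p₁ = 0.425, p₀ = 0.162.
Under exogeneity and monotonicity, PN = (p₁ − p₀) / p₁.
PN = (0.425 − 0.162) / 0.425 = 0.263 / 0.425 ≈ 0.6188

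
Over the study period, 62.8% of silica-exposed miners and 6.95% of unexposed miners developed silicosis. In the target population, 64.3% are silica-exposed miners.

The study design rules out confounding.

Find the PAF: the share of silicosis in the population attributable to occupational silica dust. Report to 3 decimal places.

p₁ = 0.628, p₀ = 0.0695.
Overall risk P(Y=1) = π·p₁ + (1−π)·p₀ = 0.643×0.628 + 0.357×0.0695 = 0.42862.
Under exogeneity, PAF = [P(Y=1) − p₀] / P(Y=1).
PAF = (0.42862 − 0.0695) / 0.42862 ≈ 0.8379

PAF ≈ 0.838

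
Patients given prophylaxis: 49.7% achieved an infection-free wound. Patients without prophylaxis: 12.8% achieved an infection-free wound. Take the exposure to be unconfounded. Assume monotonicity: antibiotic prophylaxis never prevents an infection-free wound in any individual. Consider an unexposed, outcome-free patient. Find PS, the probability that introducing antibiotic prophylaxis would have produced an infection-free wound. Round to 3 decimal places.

p₁ = 0.497, p₀ = 0.128.
Under exogeneity and monotonicity, PS = (p₁ − p₀) / (1 − p₀).
PS = (0.497 − 0.128) / (1 − 0.128) = 0.369 / 0.872 ≈ 0.4232

PS ≈ 0.423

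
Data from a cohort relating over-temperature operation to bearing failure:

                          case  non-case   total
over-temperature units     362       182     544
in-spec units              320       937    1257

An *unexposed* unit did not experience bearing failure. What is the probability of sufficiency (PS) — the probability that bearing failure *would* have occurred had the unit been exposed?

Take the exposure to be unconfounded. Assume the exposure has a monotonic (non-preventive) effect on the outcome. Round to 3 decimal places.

PS ≈ 0.551

p₁ = P(outcome | exposed) = 362/544 = 0.66544
p₀ = P(outcome | unexposed) = 320/1257 = 0.25457
Under exogeneity and monotonicity, PS = (p₁ − p₀)/(1 − p₀).
PS = (0.66544 − 0.25457) / 0.74543 ≈ 0.5512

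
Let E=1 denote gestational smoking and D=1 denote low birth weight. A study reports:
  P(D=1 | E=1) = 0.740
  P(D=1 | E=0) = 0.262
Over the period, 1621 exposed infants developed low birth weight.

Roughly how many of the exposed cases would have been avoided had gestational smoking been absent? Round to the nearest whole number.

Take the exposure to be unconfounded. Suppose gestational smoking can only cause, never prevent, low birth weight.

about 1047 cases

Let p₁ = 0.74, p₀ = 0.262.
PN = (p₁ − p₀)/p₁ = (0.74 − 0.262) / 0.74 ≈ 0.64595.
Attributable cases ≈ PN × (exposed cases) = 0.64595 × 1621 ≈ 1047.08.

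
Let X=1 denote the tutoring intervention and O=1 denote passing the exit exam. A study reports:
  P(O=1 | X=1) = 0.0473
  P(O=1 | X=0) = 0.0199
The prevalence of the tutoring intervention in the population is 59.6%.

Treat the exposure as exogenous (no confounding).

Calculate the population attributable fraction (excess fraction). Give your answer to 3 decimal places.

Let p₁ = 0.0473, p₀ = 0.0199.
Overall risk P(Y=1) = π·p₁ + (1−π)·p₀ = 0.596×0.0473 + 0.404×0.0199 = 0.03623.
Under exogeneity, PAF = [P(Y=1) − p₀] / P(Y=1).
PAF = (0.03623 − 0.0199) / 0.03623 ≈ 0.4507

PAF ≈ 0.451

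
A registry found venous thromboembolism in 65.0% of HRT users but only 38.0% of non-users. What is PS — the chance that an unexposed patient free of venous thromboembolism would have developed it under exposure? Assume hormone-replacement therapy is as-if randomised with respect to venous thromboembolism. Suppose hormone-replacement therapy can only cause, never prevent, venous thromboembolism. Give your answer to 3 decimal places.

PS ≈ 0.435

p₁ = 0.65, p₀ = 0.38.
Under exogeneity and monotonicity, PS = (p₁ − p₀) / (1 − p₀).
PS = (0.65 − 0.38) / (1 − 0.38) = 0.27 / 0.62 ≈ 0.4355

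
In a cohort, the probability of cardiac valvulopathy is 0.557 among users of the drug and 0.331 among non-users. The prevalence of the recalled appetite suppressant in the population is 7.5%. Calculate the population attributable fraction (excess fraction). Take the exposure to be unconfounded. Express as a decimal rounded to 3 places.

PAF ≈ 0.049

Let p₁ = 0.557, p₀ = 0.331.
Overall risk P(Y=1) = π·p₁ + (1−π)·p₀ = 0.075×0.557 + 0.925×0.331 = 0.34795.
Under exogeneity, PAF = [P(Y=1) − p₀] / P(Y=1).
PAF = (0.34795 − 0.331) / 0.34795 ≈ 0.0487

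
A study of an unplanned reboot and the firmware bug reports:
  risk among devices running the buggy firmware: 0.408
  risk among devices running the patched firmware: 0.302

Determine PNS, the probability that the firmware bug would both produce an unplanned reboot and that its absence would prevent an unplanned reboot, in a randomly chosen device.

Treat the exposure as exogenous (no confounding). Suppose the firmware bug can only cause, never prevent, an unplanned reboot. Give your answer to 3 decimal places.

Let p₁ = 0.408, p₀ = 0.302.
Under exogeneity and monotonicity, PNS = p₁ − p₀.
PNS = 0.408 − 0.302 = 0.106

PNS ≈ 0.106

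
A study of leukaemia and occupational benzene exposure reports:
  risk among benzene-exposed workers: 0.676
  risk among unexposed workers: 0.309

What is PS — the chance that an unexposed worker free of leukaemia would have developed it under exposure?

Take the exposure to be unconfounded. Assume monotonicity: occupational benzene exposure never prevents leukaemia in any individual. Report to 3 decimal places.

PS ≈ 0.531

Let p₁ = 0.676, p₀ = 0.309.
Under exogeneity and monotonicity, PS = (p₁ − p₀) / (1 − p₀).
PS = (0.676 − 0.309) / (1 − 0.309) = 0.367 / 0.691 ≈ 0.5311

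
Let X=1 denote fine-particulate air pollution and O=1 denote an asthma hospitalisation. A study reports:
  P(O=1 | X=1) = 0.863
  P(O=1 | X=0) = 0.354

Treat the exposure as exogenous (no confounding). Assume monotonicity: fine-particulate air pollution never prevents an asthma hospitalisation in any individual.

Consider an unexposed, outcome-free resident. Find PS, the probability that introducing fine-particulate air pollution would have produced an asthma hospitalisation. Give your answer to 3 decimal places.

PS ≈ 0.788

Let p₁ = 0.863, p₀ = 0.354.
Under exogeneity and monotonicity, PS = (p₁ − p₀) / (1 − p₀).
PS = (0.863 − 0.354) / (1 − 0.354) = 0.509 / 0.646 ≈ 0.7879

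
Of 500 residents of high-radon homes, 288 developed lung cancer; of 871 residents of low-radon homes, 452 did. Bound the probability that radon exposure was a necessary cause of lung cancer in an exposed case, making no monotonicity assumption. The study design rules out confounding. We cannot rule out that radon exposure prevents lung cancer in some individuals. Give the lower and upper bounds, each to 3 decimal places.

0.099 ≤ PN ≤ 0.835

p₁ = P(outcome | exposed) = 288/500 = 0.576
p₀ = P(outcome | unexposed) = 452/871 = 0.51894
Under exogeneity alone the bounds on PN are max{0,(p₁−p₀)/p₁} ≤ PN ≤ min{1,(1−p₀)/p₁}.
  lower = (p₁ − p₀)/p₁ = 0.057056 / 0.576 ≈ 0.0991
  upper = min{1, (1 − p₀)/p₁} = 0.48106 / 0.576 ≈ 0.8352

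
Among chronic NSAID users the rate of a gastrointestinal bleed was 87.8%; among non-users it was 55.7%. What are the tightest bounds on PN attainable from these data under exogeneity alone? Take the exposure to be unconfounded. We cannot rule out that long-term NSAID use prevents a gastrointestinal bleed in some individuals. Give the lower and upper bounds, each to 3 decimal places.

0.366 ≤ PN ≤ 0.505

p₁ = 0.878, p₀ = 0.557.
Under exogeneity alone the bounds on PN are max{0,(p₁−p₀)/p₁} ≤ PN ≤ min{1,(1−p₀)/p₁}.
  lower = (p₁ − p₀)/p₁ = 0.321 / 0.878 ≈ 0.3656
  upper = min{1, (1 − p₀)/p₁} = 0.443 / 0.878 ≈ 0.5046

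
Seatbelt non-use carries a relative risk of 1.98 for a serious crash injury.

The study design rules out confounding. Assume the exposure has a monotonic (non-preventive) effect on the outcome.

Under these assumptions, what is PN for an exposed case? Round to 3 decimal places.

PN ≈ 0.495

Under exogeneity and monotonicity, PN = (RR − 1) / RR = 1 − 1/RR.
PN = (1.98 − 1) / 1.98 = 0.98 / 1.98 ≈ 0.4949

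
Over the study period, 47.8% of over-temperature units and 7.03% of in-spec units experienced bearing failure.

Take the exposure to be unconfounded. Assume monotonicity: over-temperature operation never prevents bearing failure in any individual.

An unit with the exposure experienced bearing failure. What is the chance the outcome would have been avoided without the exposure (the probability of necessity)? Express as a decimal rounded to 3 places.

p₁ = 0.478, p₀ = 0.0703.
Under exogeneity and monotonicity, PN = (p₁ − p₀) / p₁.
PN = (0.478 − 0.0703) / 0.478 = 0.4077 / 0.478 ≈ 0.8529

PN ≈ 0.853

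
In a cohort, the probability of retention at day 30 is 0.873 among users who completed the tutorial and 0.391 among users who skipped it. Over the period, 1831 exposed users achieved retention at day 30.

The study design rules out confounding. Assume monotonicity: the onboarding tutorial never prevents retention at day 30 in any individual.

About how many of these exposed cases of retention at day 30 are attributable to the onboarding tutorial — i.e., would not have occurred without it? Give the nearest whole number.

about 1011 cases

Let p₁ = 0.873, p₀ = 0.391.
PN = (p₁ − p₀)/p₁ = (0.873 − 0.391) / 0.873 ≈ 0.55212.
Attributable cases ≈ PN × (exposed cases) = 0.55212 × 1831 ≈ 1010.93.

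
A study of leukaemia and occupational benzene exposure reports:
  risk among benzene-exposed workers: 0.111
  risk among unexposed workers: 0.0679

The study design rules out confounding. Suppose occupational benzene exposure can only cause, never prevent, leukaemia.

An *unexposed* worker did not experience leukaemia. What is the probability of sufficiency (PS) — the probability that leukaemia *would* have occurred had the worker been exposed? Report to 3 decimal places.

Let p₁ = 0.111, p₀ = 0.0679.
Under exogeneity and monotonicity, PS = (p₁ − p₀) / (1 − p₀).
PS = (0.111 − 0.0679) / (1 − 0.0679) = 0.0431 / 0.9321 ≈ 0.0462

PS ≈ 0.046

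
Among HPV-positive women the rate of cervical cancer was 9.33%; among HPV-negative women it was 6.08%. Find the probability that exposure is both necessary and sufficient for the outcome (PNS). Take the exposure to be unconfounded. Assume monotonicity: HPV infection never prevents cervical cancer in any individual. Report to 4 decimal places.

p₁ = 0.0933, p₀ = 0.0608.
Under exogeneity and monotonicity, PNS = p₁ − p₀.
PNS = 0.0933 − 0.0608 = 0.0325

PNS ≈ 0.0325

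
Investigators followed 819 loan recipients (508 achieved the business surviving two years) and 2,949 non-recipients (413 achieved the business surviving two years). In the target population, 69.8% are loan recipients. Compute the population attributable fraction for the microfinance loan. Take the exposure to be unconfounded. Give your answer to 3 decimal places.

p₁ = P(outcome | exposed) = 508/819 = 0.62027
p₀ = P(outcome | unexposed) = 413/2949 = 0.14005
Overall risk P(Y=1) = π·p₁ + (1−π)·p₀ = 0.698×0.62027 + 0.302×0.14005 = 0.47524.
Under exogeneity, PAF = [P(Y=1) − p₀] / P(Y=1).
PAF = (0.47524 − 0.14005) / 0.47524 ≈ 0.7053

PAF ≈ 0.705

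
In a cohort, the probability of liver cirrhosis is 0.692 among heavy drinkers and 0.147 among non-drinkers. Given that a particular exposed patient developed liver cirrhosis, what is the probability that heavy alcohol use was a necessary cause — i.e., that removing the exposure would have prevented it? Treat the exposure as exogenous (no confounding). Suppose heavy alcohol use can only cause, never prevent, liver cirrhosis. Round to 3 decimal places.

PN ≈ 0.788

Let p₁ = 0.692, p₀ = 0.147.
Under exogeneity and monotonicity, PN = (p₁ − p₀) / p₁.
PN = (0.692 − 0.147) / 0.692 = 0.545 / 0.692 ≈ 0.7876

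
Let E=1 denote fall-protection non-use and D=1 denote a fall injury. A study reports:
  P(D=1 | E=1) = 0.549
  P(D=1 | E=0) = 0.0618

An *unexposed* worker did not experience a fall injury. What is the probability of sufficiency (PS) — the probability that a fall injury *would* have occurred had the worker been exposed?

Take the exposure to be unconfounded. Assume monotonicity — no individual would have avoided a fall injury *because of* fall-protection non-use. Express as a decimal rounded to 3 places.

PS ≈ 0.519

Let p₁ = 0.549, p₀ = 0.0618.
Under exogeneity and monotonicity, PS = (p₁ − p₀) / (1 − p₀).
PS = (0.549 − 0.0618) / (1 − 0.0618) = 0.4872 / 0.9382 ≈ 0.5193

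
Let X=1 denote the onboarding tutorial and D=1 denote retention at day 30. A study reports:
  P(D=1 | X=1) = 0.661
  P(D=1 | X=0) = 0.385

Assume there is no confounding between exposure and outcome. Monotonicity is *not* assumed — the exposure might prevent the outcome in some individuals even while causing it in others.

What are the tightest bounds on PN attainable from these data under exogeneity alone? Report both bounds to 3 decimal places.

Let p₁ = 0.661, p₀ = 0.385.
Under exogeneity alone the bounds on PN are max{0,(p₁−p₀)/p₁} ≤ PN ≤ min{1,(1−p₀)/p₁}.
  lower = (p₁ − p₀)/p₁ = 0.276 / 0.661 ≈ 0.4175
  upper = min{1, (1 − p₀)/p₁} = 0.615 / 0.661 ≈ 0.9304

0.418 ≤ PN ≤ 0.930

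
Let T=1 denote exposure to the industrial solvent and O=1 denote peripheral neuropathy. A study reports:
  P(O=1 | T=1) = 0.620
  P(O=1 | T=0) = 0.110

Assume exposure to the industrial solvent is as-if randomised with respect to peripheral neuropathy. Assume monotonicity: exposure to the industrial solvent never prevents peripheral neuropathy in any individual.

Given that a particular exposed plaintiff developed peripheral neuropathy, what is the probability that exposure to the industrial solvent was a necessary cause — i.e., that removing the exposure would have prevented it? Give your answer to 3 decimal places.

Let p₁ = 0.62, p₀ = 0.11.
Under exogeneity and monotonicity, PN = (p₁ − p₀) / p₁.
PN = (0.62 − 0.11) / 0.62 = 0.51 / 0.62 ≈ 0.8226

PN ≈ 0.823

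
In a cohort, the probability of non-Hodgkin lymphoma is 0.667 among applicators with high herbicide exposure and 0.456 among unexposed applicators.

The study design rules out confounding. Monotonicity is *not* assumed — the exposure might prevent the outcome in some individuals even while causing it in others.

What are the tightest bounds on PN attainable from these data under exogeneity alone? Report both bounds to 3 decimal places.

0.316 ≤ PN ≤ 0.816

Let p₁ = 0.667, p₀ = 0.456.
Under exogeneity alone the bounds on PN are max{0,(p₁−p₀)/p₁} ≤ PN ≤ min{1,(1−p₀)/p₁}.
  lower = (p₁ − p₀)/p₁ = 0.211 / 0.667 ≈ 0.3163
  upper = min{1, (1 − p₀)/p₁} = 0.544 / 0.667 ≈ 0.8156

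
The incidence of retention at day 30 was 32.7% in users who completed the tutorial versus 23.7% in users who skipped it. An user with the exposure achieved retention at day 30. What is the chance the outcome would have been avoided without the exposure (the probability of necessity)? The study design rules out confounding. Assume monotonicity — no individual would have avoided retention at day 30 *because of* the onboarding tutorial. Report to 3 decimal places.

p₁ = 0.327, p₀ = 0.237.
Under exogeneity and monotonicity, PN = (p₁ − p₀) / p₁.
PN = (0.327 − 0.237) / 0.327 = 0.09 / 0.327 ≈ 0.2752

PN ≈ 0.275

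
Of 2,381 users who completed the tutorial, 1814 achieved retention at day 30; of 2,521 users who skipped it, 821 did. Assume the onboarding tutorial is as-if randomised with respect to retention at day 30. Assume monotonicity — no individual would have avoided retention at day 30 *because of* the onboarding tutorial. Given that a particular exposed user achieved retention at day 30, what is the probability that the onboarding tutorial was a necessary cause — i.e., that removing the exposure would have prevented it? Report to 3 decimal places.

PN ≈ 0.573

p₁ = P(outcome | exposed) = 1814/2381 = 0.76186
p₀ = P(outcome | unexposed) = 821/2521 = 0.32566
Under exogeneity and monotonicity, PN = (p₁ − p₀) / p₁.
PN = (0.76186 − 0.32566) / 0.76186 = 0.4362 / 0.76186 ≈ 0.5725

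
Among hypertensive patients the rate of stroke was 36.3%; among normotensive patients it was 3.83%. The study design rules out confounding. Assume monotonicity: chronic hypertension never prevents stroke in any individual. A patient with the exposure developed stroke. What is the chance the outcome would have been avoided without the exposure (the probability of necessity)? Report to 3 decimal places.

PN ≈ 0.894

p₁ = 0.363, p₀ = 0.0383.
Under exogeneity and monotonicity, PN = (p₁ − p₀) / p₁.
PN = (0.363 − 0.0383) / 0.363 = 0.3247 / 0.363 ≈ 0.8945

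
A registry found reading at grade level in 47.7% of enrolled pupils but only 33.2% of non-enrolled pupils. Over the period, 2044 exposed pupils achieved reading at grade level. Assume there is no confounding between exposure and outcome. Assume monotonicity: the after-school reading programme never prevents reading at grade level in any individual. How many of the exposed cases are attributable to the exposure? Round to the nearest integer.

p₁ = 0.477, p₀ = 0.332.
PN = (p₁ − p₀)/p₁ = (0.477 − 0.332) / 0.477 ≈ 0.30398.
Attributable cases ≈ PN × (exposed cases) = 0.30398 × 2044 ≈ 621.34.

about 621 cases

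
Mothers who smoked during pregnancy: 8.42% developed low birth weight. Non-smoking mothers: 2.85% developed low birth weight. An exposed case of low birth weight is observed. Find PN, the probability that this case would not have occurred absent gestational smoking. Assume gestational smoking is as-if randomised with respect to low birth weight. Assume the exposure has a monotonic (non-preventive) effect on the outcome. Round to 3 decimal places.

p₁ = 0.0842, p₀ = 0.0285.
Under exogeneity and monotonicity, PN = (p₁ − p₀) / p₁.
PN = (0.0842 − 0.0285) / 0.0842 = 0.0557 / 0.0842 ≈ 0.6615

PN ≈ 0.662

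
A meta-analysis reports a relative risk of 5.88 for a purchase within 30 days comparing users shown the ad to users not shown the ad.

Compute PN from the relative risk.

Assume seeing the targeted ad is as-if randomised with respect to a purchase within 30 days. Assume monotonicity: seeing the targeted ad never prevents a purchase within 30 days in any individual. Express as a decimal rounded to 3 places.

PN ≈ 0.830

Under exogeneity and monotonicity, PN = (RR − 1) / RR = 1 − 1/RR.
PN = (5.88 − 1) / 5.88 = 4.88 / 5.88 ≈ 0.8299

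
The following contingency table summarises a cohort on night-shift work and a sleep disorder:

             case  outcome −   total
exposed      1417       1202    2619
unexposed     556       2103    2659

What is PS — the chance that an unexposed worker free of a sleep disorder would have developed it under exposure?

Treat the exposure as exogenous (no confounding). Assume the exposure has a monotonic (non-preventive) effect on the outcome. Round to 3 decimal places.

PS ≈ 0.420

p₁ = P(outcome | exposed) = 1417/2619 = 0.54105
p₀ = P(outcome | unexposed) = 556/2659 = 0.2091
Under exogeneity and monotonicity, PS = (p₁ − p₀) / (1 − p₀).
PS = (0.54105 − 0.2091) / (1 − 0.2091) = 0.33195 / 0.7909 ≈ 0.4197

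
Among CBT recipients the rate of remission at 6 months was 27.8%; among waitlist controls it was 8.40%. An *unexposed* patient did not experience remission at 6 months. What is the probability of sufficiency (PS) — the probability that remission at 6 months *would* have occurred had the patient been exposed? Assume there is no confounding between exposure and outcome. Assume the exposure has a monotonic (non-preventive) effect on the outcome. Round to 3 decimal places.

p₁ = 0.278, p₀ = 0.084.
Under exogeneity and monotonicity, PS = (p₁ − p₀) / (1 − p₀).
PS = (0.278 − 0.084) / (1 − 0.084) = 0.194 / 0.916 ≈ 0.2118

PS ≈ 0.212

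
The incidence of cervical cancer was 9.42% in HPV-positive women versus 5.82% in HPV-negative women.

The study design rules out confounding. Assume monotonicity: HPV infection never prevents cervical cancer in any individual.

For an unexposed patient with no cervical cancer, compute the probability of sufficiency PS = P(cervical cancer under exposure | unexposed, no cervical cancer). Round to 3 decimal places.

p₁ = 0.0942, p₀ = 0.0582.
Under exogeneity and monotonicity, PS = (p₁ − p₀) / (1 − p₀).
PS = (0.0942 − 0.0582) / (1 − 0.0582) = 0.036 / 0.9418 ≈ 0.0382

PS ≈ 0.038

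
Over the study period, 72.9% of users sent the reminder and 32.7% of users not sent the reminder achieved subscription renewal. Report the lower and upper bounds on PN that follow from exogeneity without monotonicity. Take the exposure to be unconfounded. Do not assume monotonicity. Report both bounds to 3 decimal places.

0.551 ≤ PN ≤ 0.923

p₁ = 0.729, p₀ = 0.327.
Under exogeneity alone the bounds on PN are max{0,(p₁−p₀)/p₁} ≤ PN ≤ min{1,(1−p₀)/p₁}.
  lower = (p₁ − p₀)/p₁ = 0.402 / 0.729 ≈ 0.5514
  upper = min{1, (1 − p₀)/p₁} = 0.673 / 0.729 ≈ 0.9232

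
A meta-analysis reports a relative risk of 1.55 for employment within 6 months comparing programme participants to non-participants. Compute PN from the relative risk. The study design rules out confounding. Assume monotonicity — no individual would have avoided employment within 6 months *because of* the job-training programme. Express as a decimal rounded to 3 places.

PN ≈ 0.355

Under exogeneity and monotonicity, PN = (RR − 1) / RR = 1 − 1/RR.
PN = (1.55 − 1) / 1.55 = 0.55 / 1.55 ≈ 0.3548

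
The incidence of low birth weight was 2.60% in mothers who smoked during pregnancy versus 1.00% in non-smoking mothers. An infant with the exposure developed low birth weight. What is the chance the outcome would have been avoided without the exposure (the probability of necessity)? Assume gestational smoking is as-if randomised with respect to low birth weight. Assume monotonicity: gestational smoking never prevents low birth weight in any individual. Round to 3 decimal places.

p₁ = 0.026, p₀ = 0.01.
Under exogeneity and monotonicity, PN = (p₁ − p₀) / p₁.
PN = (0.026 − 0.01) / 0.026 = 0.016 / 0.026 ≈ 0.6154

PN ≈ 0.615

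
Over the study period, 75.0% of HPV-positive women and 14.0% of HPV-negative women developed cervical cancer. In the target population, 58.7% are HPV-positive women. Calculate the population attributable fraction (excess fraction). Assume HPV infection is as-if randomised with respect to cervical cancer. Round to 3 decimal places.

p₁ = 0.75, p₀ = 0.14.
Overall risk P(Y=1) = π·p₁ + (1−π)·p₀ = 0.587×0.75 + 0.413×0.14 = 0.49807.
Under exogeneity, PAF = [P(Y=1) − p₀] / P(Y=1).
PAF = (0.49807 − 0.14) / 0.49807 ≈ 0.7189

PAF ≈ 0.719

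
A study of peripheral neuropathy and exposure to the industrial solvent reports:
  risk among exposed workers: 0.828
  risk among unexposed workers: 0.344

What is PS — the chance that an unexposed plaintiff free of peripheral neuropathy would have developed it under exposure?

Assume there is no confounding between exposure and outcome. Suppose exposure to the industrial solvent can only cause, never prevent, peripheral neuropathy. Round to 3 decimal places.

PS ≈ 0.738

Let p₁ = 0.828, p₀ = 0.344.
Under exogeneity and monotonicity, PS = (p₁ − p₀) / (1 − p₀).
PS = (0.828 − 0.344) / (1 − 0.344) = 0.484 / 0.656 ≈ 0.7378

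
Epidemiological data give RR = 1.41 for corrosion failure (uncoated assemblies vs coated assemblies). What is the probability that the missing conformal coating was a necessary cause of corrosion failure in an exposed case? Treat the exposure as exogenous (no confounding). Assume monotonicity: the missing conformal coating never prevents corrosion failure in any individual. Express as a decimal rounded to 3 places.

Under exogeneity and monotonicity, PN = (RR − 1) / RR = 1 − 1/RR.
PN = (1.41 − 1) / 1.41 = 0.41 / 1.41 ≈ 0.2908

PN ≈ 0.291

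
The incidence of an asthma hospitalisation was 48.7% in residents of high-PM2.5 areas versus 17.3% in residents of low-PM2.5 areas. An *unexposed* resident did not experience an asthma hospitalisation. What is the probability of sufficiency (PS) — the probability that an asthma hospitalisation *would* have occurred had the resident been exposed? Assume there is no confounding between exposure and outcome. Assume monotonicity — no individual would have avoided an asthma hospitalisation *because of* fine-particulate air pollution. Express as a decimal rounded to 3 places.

PS ≈ 0.380

p₁ = 0.487, p₀ = 0.173.
Under exogeneity and monotonicity, PS = (p₁ − p₀) / (1 − p₀).
PS = (0.487 − 0.173) / (1 − 0.173) = 0.314 / 0.827 ≈ 0.3797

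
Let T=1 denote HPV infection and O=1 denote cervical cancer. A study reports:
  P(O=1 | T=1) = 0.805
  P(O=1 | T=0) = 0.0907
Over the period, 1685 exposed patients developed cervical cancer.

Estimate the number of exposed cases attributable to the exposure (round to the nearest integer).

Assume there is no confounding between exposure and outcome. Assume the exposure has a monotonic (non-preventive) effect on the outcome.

Let p₁ = 0.805, p₀ = 0.0907.
PN = (p₁ − p₀)/p₁ = (0.805 − 0.0907) / 0.805 ≈ 0.88733.
Attributable cases ≈ PN × (exposed cases) = 0.88733 × 1685 ≈ 1495.15.

about 1495 cases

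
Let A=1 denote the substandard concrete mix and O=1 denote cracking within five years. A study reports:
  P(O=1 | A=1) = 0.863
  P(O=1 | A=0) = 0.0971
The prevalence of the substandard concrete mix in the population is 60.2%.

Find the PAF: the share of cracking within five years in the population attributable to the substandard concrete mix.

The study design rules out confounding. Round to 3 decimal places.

Let p₁ = 0.863, p₀ = 0.0971.
Overall risk P(Y=1) = π·p₁ + (1−π)·p₀ = 0.602×0.863 + 0.398×0.0971 = 0.55817.
Under exogeneity, PAF = [P(Y=1) − p₀] / P(Y=1).
PAF = (0.55817 − 0.0971) / 0.55817 ≈ 0.8260

PAF ≈ 0.826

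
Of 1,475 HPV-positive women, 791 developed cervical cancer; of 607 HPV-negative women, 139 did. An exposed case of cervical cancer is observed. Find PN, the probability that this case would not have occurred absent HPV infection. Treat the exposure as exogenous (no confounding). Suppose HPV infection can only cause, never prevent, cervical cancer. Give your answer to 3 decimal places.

PN ≈ 0.573

p₁ = P(outcome | exposed) = 791/1475 = 0.53627
p₀ = P(outcome | unexposed) = 139/607 = 0.229
Under exogeneity and monotonicity, PN = (p₁ − p₀) / p₁.
PN = (0.53627 − 0.229) / 0.53627 = 0.30728 / 0.53627 ≈ 0.5730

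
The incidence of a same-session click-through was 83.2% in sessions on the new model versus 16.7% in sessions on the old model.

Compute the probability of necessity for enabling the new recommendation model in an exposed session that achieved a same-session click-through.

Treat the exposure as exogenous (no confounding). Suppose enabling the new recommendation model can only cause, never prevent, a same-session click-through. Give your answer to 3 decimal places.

p₁ = 0.832, p₀ = 0.167.
Under exogeneity and monotonicity, PN = (p₁ − p₀) / p₁.
PN = (0.832 − 0.167) / 0.832 = 0.665 / 0.832 ≈ 0.7993

PN ≈ 0.799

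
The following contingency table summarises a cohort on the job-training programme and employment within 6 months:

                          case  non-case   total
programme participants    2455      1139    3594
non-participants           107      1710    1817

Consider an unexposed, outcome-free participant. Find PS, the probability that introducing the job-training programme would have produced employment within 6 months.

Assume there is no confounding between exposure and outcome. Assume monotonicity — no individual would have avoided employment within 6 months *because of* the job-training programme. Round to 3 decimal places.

p₁ = P(outcome | exposed) = 2455/3594 = 0.68308
p₀ = P(outcome | unexposed) = 107/1817 = 0.058888
Under exogeneity and monotonicity, PS = (p₁ − p₀)/(1 − p₀).
PS = (0.68308 − 0.058888) / 0.94111 ≈ 0.6633

PS ≈ 0.663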